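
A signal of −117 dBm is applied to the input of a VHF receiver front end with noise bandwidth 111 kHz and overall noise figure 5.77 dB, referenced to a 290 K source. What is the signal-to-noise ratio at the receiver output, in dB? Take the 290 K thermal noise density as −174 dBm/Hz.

0.8 dB

Noise floor: N = −174 + 10 log₁₀(B) + NF
10 log₁₀(1.11×10⁵) = 50.45 dB
N = −174 + 50.45 + 5.77 = −117.78 dBm
SNR = P_sig − N = −117 − (−117.78) = 0.78 dB → 0.8 dB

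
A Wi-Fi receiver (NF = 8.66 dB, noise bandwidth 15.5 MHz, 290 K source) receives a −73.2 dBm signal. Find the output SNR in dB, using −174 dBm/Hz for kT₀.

Noise floor: N = −174 + 10 log₁₀(B) + NF
10 log₁₀(1.55×10⁷) = 71.9 dB
N = −174 + 71.9 + 8.66 = −93.44 dBm
SNR = P_sig − N = −73.2 − (−93.44) = 20.24 dB → 20.2 dB

20.2 dB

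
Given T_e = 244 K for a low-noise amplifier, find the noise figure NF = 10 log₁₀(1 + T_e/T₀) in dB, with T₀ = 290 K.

2.65 dB

F = 1 + T_e/T₀ = 1 + 244/290 = 1.84138
NF = 10 log₁₀(1.84138) = 2.65 dB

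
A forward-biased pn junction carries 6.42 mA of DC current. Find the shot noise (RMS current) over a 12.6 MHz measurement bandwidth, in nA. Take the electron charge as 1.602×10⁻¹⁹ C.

I_n = √(2qI·B)
2qI·B = 2 × 1.602×10⁻¹⁹ × 6.42×10⁻³ × 1.26×10⁷ = 2.59×10⁻¹⁴ A²
I_n = √(2.59×10⁻¹⁴) = 1.61×10⁻⁷ A = 161 nA

161 nA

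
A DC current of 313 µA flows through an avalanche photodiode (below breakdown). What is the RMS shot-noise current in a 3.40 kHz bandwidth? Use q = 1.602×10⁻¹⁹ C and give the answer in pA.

I_n = √(2qI·B)
2qI·B = 2 × 1.602×10⁻¹⁹ × 3.13×10⁻⁴ × 3.40×10³ = 3.41×10⁻¹⁹ A²
I_n = √(3.41×10⁻¹⁹) = 5.84×10⁻¹⁰ A = 584 pA

584 pA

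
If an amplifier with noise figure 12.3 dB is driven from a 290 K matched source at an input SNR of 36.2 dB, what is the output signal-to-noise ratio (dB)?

By definition F = SNR_in/SNR_out, so in dB: SNR_out = SNR_in − NF
SNR_out = 36.2 − 12.3 = 23.9 dB

23.9 dB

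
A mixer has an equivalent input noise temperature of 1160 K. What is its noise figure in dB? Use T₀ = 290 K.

6.99 dB

F = 1 + T_e/T₀ = 1 + 1160/290 = 5
NF = 10 log₁₀(5) = 6.99 dB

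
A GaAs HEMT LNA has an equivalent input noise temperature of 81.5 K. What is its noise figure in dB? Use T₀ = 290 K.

F = 1 + T_e/T₀ = 1 + 81.5/290 = 1.28103
NF = 10 log₁₀(1.28103) = 1.08 dB

1.08 dB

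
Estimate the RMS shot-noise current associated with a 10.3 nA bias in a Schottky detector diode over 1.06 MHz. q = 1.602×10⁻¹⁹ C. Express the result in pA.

I_n = √(2qI·B)
2qI·B = 2 × 1.602×10⁻¹⁹ × 1.03×10⁻⁸ × 1.06×10⁶ = 3.50×10⁻²¹ A²
I_n = √(3.50×10⁻²¹) = 5.91×10⁻¹¹ A = 59.1 pA

59.1 pA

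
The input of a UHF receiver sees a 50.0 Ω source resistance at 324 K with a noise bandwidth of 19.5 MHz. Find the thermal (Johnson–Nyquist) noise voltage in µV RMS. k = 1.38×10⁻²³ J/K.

4.18 µV

V_n = √(4kTRB)
4kTRB = 4 × 1.38×10⁻²³ × 324 × 5.00×10¹ × 1.95×10⁷ = 1.74×10⁻¹¹ V²
V_n = √(1.74×10⁻¹¹) = 4.18×10⁻⁶ V = 4.18 µV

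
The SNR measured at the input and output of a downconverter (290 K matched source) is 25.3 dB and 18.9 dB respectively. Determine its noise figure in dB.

6.4 dB

NF (dB) = SNR_in(dB) − SNR_out(dB) when the source is at T₀
NF = 25.3 − 18.9 = 6.4 dB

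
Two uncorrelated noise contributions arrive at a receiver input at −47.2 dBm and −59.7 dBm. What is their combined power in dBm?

Convert to linear, add, convert back:
P₁ = 1.91×10⁻⁸ W, P₂ = 1.07×10⁻⁹ W
P_tot = 2.01×10⁻⁸ W → 10 log₁₀(P_tot / 10⁻³) = −47.0 dBm

−47.0 dBm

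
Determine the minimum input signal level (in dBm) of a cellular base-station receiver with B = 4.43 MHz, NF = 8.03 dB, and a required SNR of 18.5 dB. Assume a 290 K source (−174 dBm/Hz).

−81.0 dBm

Sensitivity = −174 + 10 log₁₀(B) + NF + SNR_min
= −174 + 66.46 + 8.03 + 18.5
= −81.01 dBm → −81.0 dBm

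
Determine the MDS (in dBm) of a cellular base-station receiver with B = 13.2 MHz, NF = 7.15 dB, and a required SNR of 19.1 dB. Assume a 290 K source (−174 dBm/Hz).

−76.5 dBm

Sensitivity = −174 + 10 log₁₀(B) + NF + SNR_min
= −174 + 71.21 + 7.15 + 19.1
= −76.54 dBm → −76.5 dBm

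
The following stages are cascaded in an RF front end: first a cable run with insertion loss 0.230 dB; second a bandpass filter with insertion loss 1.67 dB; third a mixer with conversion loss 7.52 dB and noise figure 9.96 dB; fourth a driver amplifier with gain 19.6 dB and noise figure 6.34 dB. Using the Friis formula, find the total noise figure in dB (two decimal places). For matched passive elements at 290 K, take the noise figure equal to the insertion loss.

16.46 dB

Convert to linear (a loss of L dB is a gain of −L dB): F_i = 10^(NF_i/10), G_i = 10^(G_i,dB/10)
  Stage 1: F_1 = 10^(0.230/10) = 1.054, G_1 = 10^(−0.230/10) = 0.9484
  Stage 2: F_2 = 10^(1.67/10) = 1.469, G_2 = 10^(−1.67/10) = 0.6808
  Stage 3: F_3 = 10^(9.96/10) = 9.908, G_3 = 10^(−7.52/10) = 0.1770
  Stage 4: F_4 = 10^(6.34/10) = 4.305, G_4 = 10^(19.6/10) = 91.20
Friis cascade:
  F = 1.054 + (1.469 − 1)/0.9484 + (9.908 − 1)/0.6457 + (4.305 − 1)/0.1143 = 44.27
NF = 10 log₁₀(44.27) = 16.46 dB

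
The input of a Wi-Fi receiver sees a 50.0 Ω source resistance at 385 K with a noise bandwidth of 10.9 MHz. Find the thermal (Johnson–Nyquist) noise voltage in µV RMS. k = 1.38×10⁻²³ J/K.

3.40 µV

V_n = √(4kTRB)
4kTRB = 4 × 1.38×10⁻²³ × 385 × 5.00×10¹ × 1.09×10⁷ = 1.16×10⁻¹¹ V²
V_n = √(1.16×10⁻¹¹) = 3.40×10⁻⁶ V = 3.40 µV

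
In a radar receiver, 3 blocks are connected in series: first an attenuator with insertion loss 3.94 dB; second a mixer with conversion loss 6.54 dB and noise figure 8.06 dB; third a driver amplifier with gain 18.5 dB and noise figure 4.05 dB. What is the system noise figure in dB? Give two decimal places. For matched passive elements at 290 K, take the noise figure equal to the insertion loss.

15.19 dB

Convert to linear (a loss of L dB is a gain of −L dB): F_i = 10^(NF_i/10), G_i = 10^(G_i,dB/10)
  Stage 1: F_1 = 10^(3.94/10) = 2.477, G_1 = 10^(−3.94/10) = 0.4036
  Stage 2: F_2 = 10^(8.06/10) = 6.397, G_2 = 10^(−6.54/10) = 0.2218
  Stage 3: F_3 = 10^(4.05/10) = 2.541, G_3 = 10^(18.5/10) = 70.79
Friis cascade:
  F = 2.477 + (6.397 − 1)/0.4036 + (2.541 − 1)/0.08954 = 33.06
NF = 10 log₁₀(33.06) = 15.19 dB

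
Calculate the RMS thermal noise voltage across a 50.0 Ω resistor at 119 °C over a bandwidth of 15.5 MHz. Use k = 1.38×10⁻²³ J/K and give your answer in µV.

T = 119 °C + 273.15 = 392.15 K
V_n = √(4kTRB)
4kTRB = 4 × 1.38×10⁻²³ × 392.15 × 5.00×10¹ × 1.55×10⁷ = 1.68×10⁻¹¹ V²
V_n = √(1.68×10⁻¹¹) = 4.10×10⁻⁶ V = 4.10 µV

4.10 µV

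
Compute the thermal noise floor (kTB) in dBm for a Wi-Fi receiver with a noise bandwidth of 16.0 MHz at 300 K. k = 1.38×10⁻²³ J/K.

P_n = kTB = 1.38×10⁻²³ × 300 × 1.60×10⁷ = 6.62×10⁻¹⁴ W
In dBm: 10 log₁₀(6.62×10⁻¹⁴ / 10⁻³) = −101.8 dBm

−101.8 dBm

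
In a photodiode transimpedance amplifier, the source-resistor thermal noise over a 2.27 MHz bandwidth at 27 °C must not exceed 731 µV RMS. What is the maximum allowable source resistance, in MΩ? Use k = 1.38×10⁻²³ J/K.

14.2 MΩ

T = 27 °C + 273.15 = 300.15 K
Johnson–Nyquist: V_n = √(4kTRB) ⇒ R = V_n² / (4kTB)
4kTB = 4 × 1.38×10⁻²³ × 300.15 × 2.27×10⁶ = 3.76×10⁻¹⁴
R = (7.31×10⁻⁴)² / 3.76×10⁻¹⁴ = 1.42×10⁷ Ω = 14.2 MΩ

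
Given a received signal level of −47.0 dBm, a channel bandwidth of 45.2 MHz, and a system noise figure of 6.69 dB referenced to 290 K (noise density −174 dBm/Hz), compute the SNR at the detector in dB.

43.8 dB

Noise floor: N = −174 + 10 log₁₀(B) + NF
10 log₁₀(4.52×10⁷) = 76.55 dB
N = −174 + 76.55 + 6.69 = −90.76 dBm
SNR = P_sig − N = −47.0 − (−90.76) = 43.76 dB → 43.8 dB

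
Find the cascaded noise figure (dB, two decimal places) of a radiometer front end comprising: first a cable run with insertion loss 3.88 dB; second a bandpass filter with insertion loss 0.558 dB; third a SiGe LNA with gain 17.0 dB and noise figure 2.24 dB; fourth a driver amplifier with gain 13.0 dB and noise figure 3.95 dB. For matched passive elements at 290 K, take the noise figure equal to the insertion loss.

6.75 dB

Convert to linear (a loss of L dB is a gain of −L dB): F_i = 10^(NF_i/10), G_i = 10^(G_i,dB/10)
  Stage 1: F_1 = 10^(3.88/10) = 2.443, G_1 = 10^(−3.88/10) = 0.4093
  Stage 2: F_2 = 10^(0.558/10) = 1.137, G_2 = 10^(−0.558/10) = 0.8794
  Stage 3: F_3 = 10^(2.24/10) = 1.675, G_3 = 10^(17.0/10) = 50.12
  Stage 4: F_4 = 10^(3.95/10) = 2.483, G_4 = 10^(13.0/10) = 19.95
Friis cascade:
  F = 2.443 + (1.137 − 1)/0.4093 + (1.675 − 1)/0.3599 + (2.483 − 1)/18.04 = 4.736
NF = 10 log₁₀(4.736) = 6.75 dB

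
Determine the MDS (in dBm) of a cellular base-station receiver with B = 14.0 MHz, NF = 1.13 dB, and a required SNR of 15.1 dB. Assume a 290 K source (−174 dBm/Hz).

−86.3 dBm

Sensitivity = −174 + 10 log₁₀(B) + NF + SNR_min
= −174 + 71.46 + 1.13 + 15.1
= −86.31 dBm → −86.3 dBm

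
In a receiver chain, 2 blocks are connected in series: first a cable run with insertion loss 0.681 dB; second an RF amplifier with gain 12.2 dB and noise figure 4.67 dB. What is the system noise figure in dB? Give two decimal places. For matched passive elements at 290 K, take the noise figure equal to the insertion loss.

5.35 dB

Convert to linear (a loss of L dB is a gain of −L dB): F_i = 10^(NF_i/10), G_i = 10^(G_i,dB/10)
  Stage 1: F_1 = 10^(0.681/10) = 1.170, G_1 = 10^(−0.681/10) = 0.8549
  Stage 2: F_2 = 10^(4.67/10) = 2.931, G_2 = 10^(12.2/10) = 16.60
Friis cascade:
  F = 1.170 + (2.931 − 1)/0.8549 = 3.428
NF = 10 log₁₀(3.428) = 5.35 dB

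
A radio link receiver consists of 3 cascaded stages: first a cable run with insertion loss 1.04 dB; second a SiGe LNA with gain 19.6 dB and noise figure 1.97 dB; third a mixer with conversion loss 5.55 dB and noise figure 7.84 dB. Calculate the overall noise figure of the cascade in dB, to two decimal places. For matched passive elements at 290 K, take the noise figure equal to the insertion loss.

3.16 dB

Convert to linear (a loss of L dB is a gain of −L dB): F_i = 10^(NF_i/10), G_i = 10^(G_i,dB/10)
  Stage 1: F_1 = 10^(1.04/10) = 1.271, G_1 = 10^(−1.04/10) = 0.7870
  Stage 2: F_2 = 10^(1.97/10) = 1.574, G_2 = 10^(19.6/10) = 91.20
  Stage 3: F_3 = 10^(7.84/10) = 6.081, G_3 = 10^(−5.55/10) = 0.2786
Friis cascade:
  F = 1.271 + (1.574 − 1)/0.7870 + (6.081 − 1)/71.78 = 2.071
NF = 10 log₁₀(2.071) = 3.16 dB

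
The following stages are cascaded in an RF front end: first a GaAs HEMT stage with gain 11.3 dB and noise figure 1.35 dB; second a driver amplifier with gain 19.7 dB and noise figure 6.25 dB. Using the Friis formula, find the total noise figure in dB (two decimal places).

Convert to linear (a loss of L dB is a gain of −L dB): F_i = 10^(NF_i/10), G_i = 10^(G_i,dB/10)
  Stage 1: F_1 = 10^(1.35/10) = 1.365, G_1 = 10^(11.3/10) = 13.49
  Stage 2: F_2 = 10^(6.25/10) = 4.217, G_2 = 10^(19.7/10) = 93.33
Friis cascade:
  F = 1.365 + (4.217 − 1)/13.49 = 1.603
NF = 10 log₁₀(1.603) = 2.05 dB

2.05 dB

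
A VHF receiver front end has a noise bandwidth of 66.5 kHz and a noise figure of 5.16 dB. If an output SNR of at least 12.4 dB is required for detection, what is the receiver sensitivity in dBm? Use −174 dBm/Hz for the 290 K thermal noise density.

Sensitivity = −174 + 10 log₁₀(B) + NF + SNR_min
= −174 + 48.23 + 5.16 + 12.4
= −108.21 dBm → −108.2 dBm

−108.2 dBm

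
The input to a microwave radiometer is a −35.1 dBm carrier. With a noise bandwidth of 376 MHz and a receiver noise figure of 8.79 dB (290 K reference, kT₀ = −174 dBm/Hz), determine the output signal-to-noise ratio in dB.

44.4 dB

Noise floor: N = −174 + 10 log₁₀(B) + NF
10 log₁₀(3.76×10⁸) = 85.75 dB
N = −174 + 85.75 + 8.79 = −79.46 dBm
SNR = P_sig − N = −35.1 − (−79.46) = 44.36 dB → 44.4 dB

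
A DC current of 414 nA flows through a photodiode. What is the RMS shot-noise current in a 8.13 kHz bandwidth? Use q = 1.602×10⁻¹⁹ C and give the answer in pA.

32.8 pA

I_n = √(2qI·B)
2qI·B = 2 × 1.602×10⁻¹⁹ × 4.14×10⁻⁷ × 8.13×10³ = 1.08×10⁻²¹ A²
I_n = √(1.08×10⁻²¹) = 3.28×10⁻¹¹ A = 32.8 pA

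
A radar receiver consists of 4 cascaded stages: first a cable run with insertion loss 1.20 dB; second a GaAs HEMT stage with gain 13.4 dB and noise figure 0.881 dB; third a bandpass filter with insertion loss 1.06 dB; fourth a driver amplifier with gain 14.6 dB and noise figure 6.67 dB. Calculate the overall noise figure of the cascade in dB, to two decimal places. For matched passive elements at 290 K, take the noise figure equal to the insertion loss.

2.81 dB

Convert to linear (a loss of L dB is a gain of −L dB): F_i = 10^(NF_i/10), G_i = 10^(G_i,dB/10)
  Stage 1: F_1 = 10^(1.20/10) = 1.318, G_1 = 10^(−1.20/10) = 0.7586
  Stage 2: F_2 = 10^(0.881/10) = 1.225, G_2 = 10^(13.4/10) = 21.88
  Stage 3: F_3 = 10^(1.06/10) = 1.276, G_3 = 10^(−1.06/10) = 0.7834
  Stage 4: F_4 = 10^(6.67/10) = 4.645, G_4 = 10^(14.6/10) = 28.84
Friis cascade:
  F = 1.318 + (1.225 − 1)/0.7586 + (1.276 − 1)/16.60 + (4.645 − 1)/13.00 = 1.912
NF = 10 log₁₀(1.912) = 2.81 dB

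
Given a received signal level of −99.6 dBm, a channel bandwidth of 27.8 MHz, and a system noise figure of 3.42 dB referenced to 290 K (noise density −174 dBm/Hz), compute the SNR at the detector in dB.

Noise floor: N = −174 + 10 log₁₀(B) + NF
10 log₁₀(2.78×10⁷) = 74.44 dB
N = −174 + 74.44 + 3.42 = −96.14 dBm
SNR = P_sig − N = −99.6 − (−96.14) = −3.46 dB → −3.5 dB

−3.5 dB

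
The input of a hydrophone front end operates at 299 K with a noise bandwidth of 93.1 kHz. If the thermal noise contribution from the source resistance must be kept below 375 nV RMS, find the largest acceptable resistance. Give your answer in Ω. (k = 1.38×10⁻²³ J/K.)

91.5 Ω

Johnson–Nyquist: V_n = √(4kTRB) ⇒ R = V_n² / (4kTB)
4kTB = 4 × 1.38×10⁻²³ × 299 × 9.31×10⁴ = 1.54×10⁻¹⁵
R = (3.75×10⁻⁷)² / 1.54×10⁻¹⁵ = 9.15×10¹ Ω = 91.5 Ω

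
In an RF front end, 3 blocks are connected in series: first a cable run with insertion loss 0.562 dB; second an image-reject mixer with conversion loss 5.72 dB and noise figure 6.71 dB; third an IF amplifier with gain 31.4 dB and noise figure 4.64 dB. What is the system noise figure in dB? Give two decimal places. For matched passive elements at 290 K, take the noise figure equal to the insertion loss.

11.29 dB

Convert to linear (a loss of L dB is a gain of −L dB): F_i = 10^(NF_i/10), G_i = 10^(G_i,dB/10)
  Stage 1: F_1 = 10^(0.562/10) = 1.138, G_1 = 10^(−0.562/10) = 0.8786
  Stage 2: F_2 = 10^(6.71/10) = 4.688, G_2 = 10^(−5.72/10) = 0.2679
  Stage 3: F_3 = 10^(4.64/10) = 2.911, G_3 = 10^(31.4/10) = 1380
Friis cascade:
  F = 1.138 + (4.688 − 1)/0.8786 + (2.911 − 1)/0.2354 = 13.45
NF = 10 log₁₀(13.45) = 11.29 dB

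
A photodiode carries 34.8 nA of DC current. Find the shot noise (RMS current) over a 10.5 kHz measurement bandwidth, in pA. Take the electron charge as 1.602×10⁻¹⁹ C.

I_n = √(2qI·B)
2qI·B = 2 × 1.602×10⁻¹⁹ × 3.48×10⁻⁸ × 1.05×10⁴ = 1.17×10⁻²² A²
I_n = √(1.17×10⁻²²) = 1.08×10⁻¹¹ A = 10.8 pA

10.8 pA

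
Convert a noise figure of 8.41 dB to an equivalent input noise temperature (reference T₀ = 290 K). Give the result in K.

1721 K

F = 10^(8.41/10) = 6.93426
T_e = (F − 1)·T₀ = (6.93426 − 1) × 290 = 1721 K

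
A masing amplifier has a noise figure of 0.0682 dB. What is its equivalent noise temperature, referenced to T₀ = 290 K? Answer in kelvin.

4.59 K

F = 10^(0.0682/10) = 1.01583
T_e = (F − 1)·T₀ = (1.01583 − 1) × 290 = 4.59 K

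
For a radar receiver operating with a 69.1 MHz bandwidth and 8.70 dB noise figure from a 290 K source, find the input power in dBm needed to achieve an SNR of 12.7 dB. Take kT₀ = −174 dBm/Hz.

Sensitivity = −174 + 10 log₁₀(B) + NF + SNR_min
= −174 + 78.39 + 8.70 + 12.7
= −74.21 dBm → −74.2 dBm

−74.2 dBm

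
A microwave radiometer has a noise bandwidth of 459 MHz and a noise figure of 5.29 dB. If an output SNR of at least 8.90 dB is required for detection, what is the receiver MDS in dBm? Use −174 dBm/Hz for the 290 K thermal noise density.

Sensitivity = −174 + 10 log₁₀(B) + NF + SNR_min
= −174 + 86.62 + 5.29 + 8.90
= −73.19 dBm → −73.2 dBm

−73.2 dBm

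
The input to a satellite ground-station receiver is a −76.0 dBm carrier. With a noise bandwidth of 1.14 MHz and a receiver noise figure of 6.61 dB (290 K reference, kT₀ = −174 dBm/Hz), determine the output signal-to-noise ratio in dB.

Noise floor: N = −174 + 10 log₁₀(B) + NF
10 log₁₀(1.14×10⁶) = 60.57 dB
N = −174 + 60.57 + 6.61 = −106.82 dBm
SNR = P_sig − N = −76.0 − (−106.82) = 30.82 dB → 30.8 dB

30.8 dB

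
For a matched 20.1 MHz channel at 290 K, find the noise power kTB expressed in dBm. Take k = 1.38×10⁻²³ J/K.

−100.9 dBm

P_n = kTB = 1.38×10⁻²³ × 290 × 2.01×10⁷ = 8.04×10⁻¹⁴ W
In dBm: 10 log₁₀(8.04×10⁻¹⁴ / 10⁻³) = −100.9 dBm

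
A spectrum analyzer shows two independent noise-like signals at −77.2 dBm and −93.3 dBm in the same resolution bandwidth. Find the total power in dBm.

−77.1 dBm

Convert to linear, add, convert back:
P₁ = 1.91×10⁻¹¹ W, P₂ = 4.68×10⁻¹³ W
P_tot = 1.95×10⁻¹¹ W → 10 log₁₀(P_tot / 10⁻³) = −77.1 dBm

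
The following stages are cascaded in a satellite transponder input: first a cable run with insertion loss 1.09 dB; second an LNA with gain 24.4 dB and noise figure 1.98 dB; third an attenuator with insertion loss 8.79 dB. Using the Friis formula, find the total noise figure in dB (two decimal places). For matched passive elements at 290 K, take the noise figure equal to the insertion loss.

3.14 dB

Convert to linear (a loss of L dB is a gain of −L dB): F_i = 10^(NF_i/10), G_i = 10^(G_i,dB/10)
  Stage 1: F_1 = 10^(1.09/10) = 1.285, G_1 = 10^(−1.09/10) = 0.7780
  Stage 2: F_2 = 10^(1.98/10) = 1.578, G_2 = 10^(24.4/10) = 275.4
  Stage 3: F_3 = 10^(8.79/10) = 7.568, G_3 = 10^(−8.79/10) = 0.1321
Friis cascade:
  F = 1.285 + (1.578 − 1)/0.7780 + (7.568 − 1)/214.3 = 2.058
NF = 10 log₁₀(2.058) = 3.14 dB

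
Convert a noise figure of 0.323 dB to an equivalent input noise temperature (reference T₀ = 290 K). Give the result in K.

F = 10^(0.323/10) = 1.07721
T_e = (F − 1)·T₀ = (1.07721 − 1) × 290 = 22.4 K

22.4 K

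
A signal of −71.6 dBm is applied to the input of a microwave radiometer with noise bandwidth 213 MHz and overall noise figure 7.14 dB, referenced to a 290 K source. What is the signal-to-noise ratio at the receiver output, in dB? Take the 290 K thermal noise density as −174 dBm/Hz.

12.0 dB

Noise floor: N = −174 + 10 log₁₀(B) + NF
10 log₁₀(2.13×10⁸) = 83.28 dB
N = −174 + 83.28 + 7.14 = −83.58 dBm
SNR = P_sig − N = −71.6 − (−83.58) = 11.98 dB → 12.0 dB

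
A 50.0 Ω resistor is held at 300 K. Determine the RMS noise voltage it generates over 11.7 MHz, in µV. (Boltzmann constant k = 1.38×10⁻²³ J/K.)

3.11 µV

V_n = √(4kTRB)
4kTRB = 4 × 1.38×10⁻²³ × 300 × 5.00×10¹ × 1.17×10⁷ = 9.69×10⁻¹² V²
V_n = √(9.69×10⁻¹²) = 3.11×10⁻⁶ V = 3.11 µV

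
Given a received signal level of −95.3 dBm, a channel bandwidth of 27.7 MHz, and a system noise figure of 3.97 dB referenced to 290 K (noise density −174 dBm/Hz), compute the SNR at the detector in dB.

0.3 dB

Noise floor: N = −174 + 10 log₁₀(B) + NF
10 log₁₀(2.77×10⁷) = 74.42 dB
N = −174 + 74.42 + 3.97 = −95.61 dBm
SNR = P_sig − N = −95.3 − (−95.61) = 0.31 dB → 0.3 dB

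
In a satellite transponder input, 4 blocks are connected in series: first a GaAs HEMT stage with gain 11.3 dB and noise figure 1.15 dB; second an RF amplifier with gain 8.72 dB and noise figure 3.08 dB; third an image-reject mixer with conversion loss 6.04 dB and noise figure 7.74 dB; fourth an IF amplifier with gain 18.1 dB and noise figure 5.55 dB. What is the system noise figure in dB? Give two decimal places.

Convert to linear (a loss of L dB is a gain of −L dB): F_i = 10^(NF_i/10), G_i = 10^(G_i,dB/10)
  Stage 1: F_1 = 10^(1.15/10) = 1.303, G_1 = 10^(11.3/10) = 13.49
  Stage 2: F_2 = 10^(3.08/10) = 2.032, G_2 = 10^(8.72/10) = 7.447
  Stage 3: F_3 = 10^(7.74/10) = 5.943, G_3 = 10^(−6.04/10) = 0.2489
  Stage 4: F_4 = 10^(5.55/10) = 3.589, G_4 = 10^(18.1/10) = 64.57
Friis cascade:
  F = 1.303 + (2.032 − 1)/13.49 + (5.943 − 1)/100.5 + (3.589 − 1)/25.00 = 1.532
NF = 10 log₁₀(1.532) = 1.85 dB

1.85 dB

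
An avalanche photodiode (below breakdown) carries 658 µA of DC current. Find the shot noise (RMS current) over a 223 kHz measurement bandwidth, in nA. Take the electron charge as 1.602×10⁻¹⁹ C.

6.86 nA

I_n = √(2qI·B)
2qI·B = 2 × 1.602×10⁻¹⁹ × 6.58×10⁻⁴ × 2.23×10⁵ = 4.70×10⁻¹⁷ A²
I_n = √(4.70×10⁻¹⁷) = 6.86×10⁻⁹ A = 6.86 nA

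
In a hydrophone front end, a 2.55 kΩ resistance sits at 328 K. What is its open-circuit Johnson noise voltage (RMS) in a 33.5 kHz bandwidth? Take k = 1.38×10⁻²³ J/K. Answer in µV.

V_n = √(4kTRB)
4kTRB = 4 × 1.38×10⁻²³ × 328 × 2.55×10³ × 3.35×10⁴ = 1.55×10⁻¹² V²
V_n = √(1.55×10⁻¹²) = 1.24×10⁻⁶ V = 1.24 µV

1.24 µV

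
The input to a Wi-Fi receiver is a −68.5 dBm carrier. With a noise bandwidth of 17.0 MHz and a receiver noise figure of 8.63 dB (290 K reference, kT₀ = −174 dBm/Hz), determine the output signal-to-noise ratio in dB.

24.6 dB

Noise floor: N = −174 + 10 log₁₀(B) + NF
10 log₁₀(1.70×10⁷) = 72.3 dB
N = −174 + 72.3 + 8.63 = −93.07 dBm
SNR = P_sig − N = −68.5 − (−93.07) = 24.57 dB → 24.6 dB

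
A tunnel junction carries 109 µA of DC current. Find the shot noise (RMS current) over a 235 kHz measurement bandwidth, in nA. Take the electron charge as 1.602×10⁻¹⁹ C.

I_n = √(2qI·B)
2qI·B = 2 × 1.602×10⁻¹⁹ × 1.09×10⁻⁴ × 2.35×10⁵ = 8.21×10⁻¹⁸ A²
I_n = √(8.21×10⁻¹⁸) = 2.86×10⁻⁹ A = 2.86 nA

2.86 nA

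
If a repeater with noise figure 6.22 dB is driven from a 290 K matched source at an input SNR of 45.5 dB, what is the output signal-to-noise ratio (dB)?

By definition F = SNR_in/SNR_out, so in dB: SNR_out = SNR_in − NF
SNR_out = 45.5 − 6.22 = 39.28 dB

39.28 dB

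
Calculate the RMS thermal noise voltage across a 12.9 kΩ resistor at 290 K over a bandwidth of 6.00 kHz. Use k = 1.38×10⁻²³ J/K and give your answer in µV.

V_n = √(4kTRB)
4kTRB = 4 × 1.38×10⁻²³ × 290 × 1.29×10⁴ × 6.00×10³ = 1.24×10⁻¹² V²
V_n = √(1.24×10⁻¹²) = 1.11×10⁻⁶ V = 1.11 µV

1.11 µV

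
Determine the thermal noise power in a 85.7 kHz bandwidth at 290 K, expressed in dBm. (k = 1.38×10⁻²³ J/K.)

P_n = kTB = 1.38×10⁻²³ × 290 × 8.57×10⁴ = 3.43×10⁻¹⁶ W
In dBm: 10 log₁₀(3.43×10⁻¹⁶ / 10⁻³) = −124.6 dBm

−124.6 dBm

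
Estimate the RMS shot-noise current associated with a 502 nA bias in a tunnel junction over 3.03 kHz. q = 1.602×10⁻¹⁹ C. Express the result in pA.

I_n = √(2qI·B)
2qI·B = 2 × 1.602×10⁻¹⁹ × 5.02×10⁻⁷ × 3.03×10³ = 4.87×10⁻²² A²
I_n = √(4.87×10⁻²²) = 2.21×10⁻¹¹ A = 22.1 pA

22.1 pA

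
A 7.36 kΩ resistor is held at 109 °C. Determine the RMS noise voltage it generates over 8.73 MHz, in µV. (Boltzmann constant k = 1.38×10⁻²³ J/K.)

36.8 µV

T = 109 °C + 273.15 = 382.15 K
V_n = √(4kTRB)
4kTRB = 4 × 1.38×10⁻²³ × 382.15 × 7.36×10³ × 8.73×10⁶ = 1.36×10⁻⁹ V²
V_n = √(1.36×10⁻⁹) = 3.68×10⁻⁵ V = 36.8 µV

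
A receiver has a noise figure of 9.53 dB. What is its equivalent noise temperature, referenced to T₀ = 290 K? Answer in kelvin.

2313 K

F = 10^(9.53/10) = 8.97429
T_e = (F − 1)·T₀ = (8.97429 − 1) × 290 = 2313 K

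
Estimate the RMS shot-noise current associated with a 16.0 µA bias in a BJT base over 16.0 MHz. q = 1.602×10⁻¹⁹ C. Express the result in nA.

9.06 nA

I_n = √(2qI·B)
2qI·B = 2 × 1.602×10⁻¹⁹ × 1.60×10⁻⁵ × 1.60×10⁷ = 8.20×10⁻¹⁷ A²
I_n = √(8.20×10⁻¹⁷) = 9.06×10⁻⁹ A = 9.06 nA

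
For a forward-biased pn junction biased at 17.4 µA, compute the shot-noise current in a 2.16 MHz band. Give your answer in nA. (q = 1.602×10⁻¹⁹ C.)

3.47 nA

I_n = √(2qI·B)
2qI·B = 2 × 1.602×10⁻¹⁹ × 1.74×10⁻⁵ × 2.16×10⁶ = 1.20×10⁻¹⁷ A²
I_n = √(1.20×10⁻¹⁷) = 3.47×10⁻⁹ A = 3.47 nA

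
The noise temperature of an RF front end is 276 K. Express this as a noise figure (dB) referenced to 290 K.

F = 1 + T_e/T₀ = 1 + 276/290 = 1.95172
NF = 10 log₁₀(1.95172) = 2.90 dB

2.90 dB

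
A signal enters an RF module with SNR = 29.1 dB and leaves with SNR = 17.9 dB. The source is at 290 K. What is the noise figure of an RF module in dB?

11.2 dB

NF (dB) = SNR_in(dB) − SNR_out(dB) when the source is at T₀
NF = 29.1 − 17.9 = 11.2 dB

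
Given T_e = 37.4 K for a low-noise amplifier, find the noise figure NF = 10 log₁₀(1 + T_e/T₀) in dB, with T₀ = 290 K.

F = 1 + T_e/T₀ = 1 + 37.4/290 = 1.12897
NF = 10 log₁₀(1.12897) = 0.527 dB

0.527 dB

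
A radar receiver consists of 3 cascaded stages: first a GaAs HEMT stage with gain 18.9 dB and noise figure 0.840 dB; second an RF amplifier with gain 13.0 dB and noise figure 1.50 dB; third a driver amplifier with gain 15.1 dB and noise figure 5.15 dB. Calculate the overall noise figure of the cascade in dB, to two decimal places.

0.86 dB

Convert to linear (a loss of L dB is a gain of −L dB): F_i = 10^(NF_i/10), G_i = 10^(G_i,dB/10)
  Stage 1: F_1 = 10^(0.840/10) = 1.213, G_1 = 10^(18.9/10) = 77.62
  Stage 2: F_2 = 10^(1.50/10) = 1.413, G_2 = 10^(13.0/10) = 19.95
  Stage 3: F_3 = 10^(5.15/10) = 3.273, G_3 = 10^(15.1/10) = 32.36
Friis cascade:
  F = 1.213 + (1.413 − 1)/77.62 + (3.273 − 1)/1549 = 1.220
NF = 10 log₁₀(1.220) = 0.86 dB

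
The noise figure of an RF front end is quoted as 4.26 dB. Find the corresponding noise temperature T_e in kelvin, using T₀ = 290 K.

F = 10^(4.26/10) = 2.66686
T_e = (F − 1)·T₀ = (2.66686 − 1) × 290 = 483 K

483 K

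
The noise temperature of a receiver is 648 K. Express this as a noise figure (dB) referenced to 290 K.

5.10 dB

F = 1 + T_e/T₀ = 1 + 648/290 = 3.23448
NF = 10 log₁₀(3.23448) = 5.10 dB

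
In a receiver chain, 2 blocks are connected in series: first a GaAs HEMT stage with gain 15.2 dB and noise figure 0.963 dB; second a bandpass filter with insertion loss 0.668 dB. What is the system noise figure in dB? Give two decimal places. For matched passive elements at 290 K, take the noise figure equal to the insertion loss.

0.98 dB

Convert to linear (a loss of L dB is a gain of −L dB): F_i = 10^(NF_i/10), G_i = 10^(G_i,dB/10)
  Stage 1: F_1 = 10^(0.963/10) = 1.248, G_1 = 10^(15.2/10) = 33.11
  Stage 2: F_2 = 10^(0.668/10) = 1.166, G_2 = 10^(−0.668/10) = 0.8574
Friis cascade:
  F = 1.248 + (1.166 − 1)/33.11 = 1.253
NF = 10 log₁₀(1.253) = 0.98 dB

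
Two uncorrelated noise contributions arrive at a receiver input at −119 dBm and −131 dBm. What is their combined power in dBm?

Convert to linear, add, convert back:
P₁ = 1.26×10⁻¹⁵ W, P₂ = 7.94×10⁻¹⁷ W
P_tot = 1.34×10⁻¹⁵ W → 10 log₁₀(P_tot / 10⁻³) = −118.7 dBm

−118.7 dBm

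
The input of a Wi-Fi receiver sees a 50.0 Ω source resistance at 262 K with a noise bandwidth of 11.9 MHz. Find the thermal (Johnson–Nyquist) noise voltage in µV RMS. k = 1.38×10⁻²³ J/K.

2.93 µV

V_n = √(4kTRB)
4kTRB = 4 × 1.38×10⁻²³ × 262 × 5.00×10¹ × 1.19×10⁷ = 8.61×10⁻¹² V²
V_n = √(8.61×10⁻¹²) = 2.93×10⁻⁶ V = 2.93 µV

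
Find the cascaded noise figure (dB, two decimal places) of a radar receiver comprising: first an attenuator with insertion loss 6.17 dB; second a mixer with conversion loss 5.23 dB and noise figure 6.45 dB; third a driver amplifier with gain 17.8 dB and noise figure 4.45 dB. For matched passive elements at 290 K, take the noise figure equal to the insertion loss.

Convert to linear (a loss of L dB is a gain of −L dB): F_i = 10^(NF_i/10), G_i = 10^(G_i,dB/10)
  Stage 1: F_1 = 10^(6.17/10) = 4.140, G_1 = 10^(−6.17/10) = 0.2415
  Stage 2: F_2 = 10^(6.45/10) = 4.416, G_2 = 10^(−5.23/10) = 0.2999
  Stage 3: F_3 = 10^(4.45/10) = 2.786, G_3 = 10^(17.8/10) = 60.26
Friis cascade:
  F = 4.140 + (4.416 − 1)/0.2415 + (2.786 − 1)/0.07244 = 42.94
NF = 10 log₁₀(42.94) = 16.33 dB

16.33 dB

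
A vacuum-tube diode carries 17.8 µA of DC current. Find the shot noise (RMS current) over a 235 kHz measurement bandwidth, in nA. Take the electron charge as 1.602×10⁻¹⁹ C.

1.16 nA

I_n = √(2qI·B)
2qI·B = 2 × 1.602×10⁻¹⁹ × 1.78×10⁻⁵ × 2.35×10⁵ = 1.34×10⁻¹⁸ A²
I_n = √(1.34×10⁻¹⁸) = 1.16×10⁻⁹ A = 1.16 nA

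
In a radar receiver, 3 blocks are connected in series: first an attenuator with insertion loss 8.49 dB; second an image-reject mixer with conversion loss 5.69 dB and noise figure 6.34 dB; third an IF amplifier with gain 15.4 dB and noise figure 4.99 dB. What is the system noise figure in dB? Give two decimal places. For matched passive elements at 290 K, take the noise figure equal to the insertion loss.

Convert to linear (a loss of L dB is a gain of −L dB): F_i = 10^(NF_i/10), G_i = 10^(G_i,dB/10)
  Stage 1: F_1 = 10^(8.49/10) = 7.063, G_1 = 10^(−8.49/10) = 0.1416
  Stage 2: F_2 = 10^(6.34/10) = 4.305, G_2 = 10^(−5.69/10) = 0.2698
  Stage 3: F_3 = 10^(4.99/10) = 3.155, G_3 = 10^(15.4/10) = 34.67
Friis cascade:
  F = 7.063 + (4.305 − 1)/0.1416 + (3.155 − 1)/0.03819 = 86.83
NF = 10 log₁₀(86.83) = 19.39 dB

19.39 dB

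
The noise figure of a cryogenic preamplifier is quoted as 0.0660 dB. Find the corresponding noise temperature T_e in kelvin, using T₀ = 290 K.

F = 10^(0.0660/10) = 1.01531
T_e = (F − 1)·T₀ = (1.01531 − 1) × 290 = 4.44 K

4.44 K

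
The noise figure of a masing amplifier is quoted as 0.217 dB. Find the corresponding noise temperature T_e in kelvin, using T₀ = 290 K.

14.9 K

F = 10^(0.217/10) = 1.05124
T_e = (F − 1)·T₀ = (1.05124 − 1) × 290 = 14.9 K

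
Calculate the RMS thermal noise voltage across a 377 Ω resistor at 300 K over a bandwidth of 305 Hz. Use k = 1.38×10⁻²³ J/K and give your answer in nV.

43.6 nV

V_n = √(4kTRB)
4kTRB = 4 × 1.38×10⁻²³ × 300 × 3.77×10² × 3.05×10² = 1.90×10⁻¹⁵ V²
V_n = √(1.90×10⁻¹⁵) = 4.36×10⁻⁸ V = 43.6 nV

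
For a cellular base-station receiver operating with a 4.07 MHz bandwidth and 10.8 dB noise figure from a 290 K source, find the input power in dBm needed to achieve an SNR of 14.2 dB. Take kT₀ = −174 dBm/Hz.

Sensitivity = −174 + 10 log₁₀(B) + NF + SNR_min
= −174 + 66.1 + 10.8 + 14.2
= −82.9 dBm → −82.9 dBm

−82.9 dBm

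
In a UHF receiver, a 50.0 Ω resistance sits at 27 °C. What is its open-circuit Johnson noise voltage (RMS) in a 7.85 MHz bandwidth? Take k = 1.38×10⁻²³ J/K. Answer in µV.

2.55 µV

T = 27 °C + 273.15 = 300.15 K
V_n = √(4kTRB)
4kTRB = 4 × 1.38×10⁻²³ × 300.15 × 5.00×10¹ × 7.85×10⁶ = 6.50×10⁻¹² V²
V_n = √(6.50×10⁻¹²) = 2.55×10⁻⁶ V = 2.55 µV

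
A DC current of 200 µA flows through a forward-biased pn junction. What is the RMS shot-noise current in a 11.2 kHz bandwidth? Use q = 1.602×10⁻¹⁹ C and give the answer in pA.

847 pA

I_n = √(2qI·B)
2qI·B = 2 × 1.602×10⁻¹⁹ × 2.00×10⁻⁴ × 1.12×10⁴ = 7.18×10⁻¹⁹ A²
I_n = √(7.18×10⁻¹⁹) = 8.47×10⁻¹⁰ A = 847 pA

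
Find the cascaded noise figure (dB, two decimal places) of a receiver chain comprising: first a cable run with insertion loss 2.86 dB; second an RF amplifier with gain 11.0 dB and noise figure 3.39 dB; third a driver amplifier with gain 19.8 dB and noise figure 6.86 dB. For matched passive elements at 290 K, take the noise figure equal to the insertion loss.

Convert to linear (a loss of L dB is a gain of −L dB): F_i = 10^(NF_i/10), G_i = 10^(G_i,dB/10)
  Stage 1: F_1 = 10^(2.86/10) = 1.932, G_1 = 10^(−2.86/10) = 0.5176
  Stage 2: F_2 = 10^(3.39/10) = 2.183, G_2 = 10^(11.0/10) = 12.59
  Stage 3: F_3 = 10^(6.86/10) = 4.853, G_3 = 10^(19.8/10) = 95.50
Friis cascade:
  F = 1.932 + (2.183 − 1)/0.5176 + (4.853 − 1)/6.516 = 4.808
NF = 10 log₁₀(4.808) = 6.82 dB

6.82 dB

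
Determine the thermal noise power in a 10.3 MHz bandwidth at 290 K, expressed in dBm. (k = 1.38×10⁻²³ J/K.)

P_n = kTB = 1.38×10⁻²³ × 290 × 1.03×10⁷ = 4.12×10⁻¹⁴ W
In dBm: 10 log₁₀(4.12×10⁻¹⁴ / 10⁻³) = −103.8 dBm

−103.8 dBm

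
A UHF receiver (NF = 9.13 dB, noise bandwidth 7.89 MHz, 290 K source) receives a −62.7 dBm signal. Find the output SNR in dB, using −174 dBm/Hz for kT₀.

33.2 dB

Noise floor: N = −174 + 10 log₁₀(B) + NF
10 log₁₀(7.89×10⁶) = 68.97 dB
N = −174 + 68.97 + 9.13 = −95.90 dBm
SNR = P_sig − N = −62.7 − (−95.90) = 33.20 dB → 33.2 dB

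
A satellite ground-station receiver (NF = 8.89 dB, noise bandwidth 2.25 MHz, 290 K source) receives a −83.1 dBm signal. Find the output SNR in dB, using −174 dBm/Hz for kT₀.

Noise floor: N = −174 + 10 log₁₀(B) + NF
10 log₁₀(2.25×10⁶) = 63.52 dB
N = −174 + 63.52 + 8.89 = −101.59 dBm
SNR = P_sig − N = −83.1 − (−101.59) = 18.49 dB → 18.5 dB

18.5 dB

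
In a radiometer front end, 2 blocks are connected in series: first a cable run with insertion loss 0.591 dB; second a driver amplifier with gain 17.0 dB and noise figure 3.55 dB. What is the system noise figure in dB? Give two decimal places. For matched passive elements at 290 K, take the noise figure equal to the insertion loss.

4.14 dB

Convert to linear (a loss of L dB is a gain of −L dB): F_i = 10^(NF_i/10), G_i = 10^(G_i,dB/10)
  Stage 1: F_1 = 10^(0.591/10) = 1.146, G_1 = 10^(−0.591/10) = 0.8728
  Stage 2: F_2 = 10^(3.55/10) = 2.265, G_2 = 10^(17.0/10) = 50.12
Friis cascade:
  F = 1.146 + (2.265 − 1)/0.8728 = 2.595
NF = 10 log₁₀(2.595) = 4.14 dB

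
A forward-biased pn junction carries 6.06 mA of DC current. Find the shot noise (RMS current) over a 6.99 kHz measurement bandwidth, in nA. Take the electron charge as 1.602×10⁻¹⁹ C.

3.68 nA

I_n = √(2qI·B)
2qI·B = 2 × 1.602×10⁻¹⁹ × 6.06×10⁻³ × 6.99×10³ = 1.36×10⁻¹⁷ A²
I_n = √(1.36×10⁻¹⁷) = 3.68×10⁻⁹ A = 3.68 nA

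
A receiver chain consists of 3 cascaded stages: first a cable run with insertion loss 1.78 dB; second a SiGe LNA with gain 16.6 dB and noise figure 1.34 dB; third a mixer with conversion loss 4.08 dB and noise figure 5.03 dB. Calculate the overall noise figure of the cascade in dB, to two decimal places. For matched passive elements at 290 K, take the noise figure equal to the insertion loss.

3.27 dB

Convert to linear (a loss of L dB is a gain of −L dB): F_i = 10^(NF_i/10), G_i = 10^(G_i,dB/10)
  Stage 1: F_1 = 10^(1.78/10) = 1.507, G_1 = 10^(−1.78/10) = 0.6637
  Stage 2: F_2 = 10^(1.34/10) = 1.361, G_2 = 10^(16.6/10) = 45.71
  Stage 3: F_3 = 10^(5.03/10) = 3.184, G_3 = 10^(−4.08/10) = 0.3908
Friis cascade:
  F = 1.507 + (1.361 − 1)/0.6637 + (3.184 − 1)/30.34 = 2.123
NF = 10 log₁₀(2.123) = 3.27 dB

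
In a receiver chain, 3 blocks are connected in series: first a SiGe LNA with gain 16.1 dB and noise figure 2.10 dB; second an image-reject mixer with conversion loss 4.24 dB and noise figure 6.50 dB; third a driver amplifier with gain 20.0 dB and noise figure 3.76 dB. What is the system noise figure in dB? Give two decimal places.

2.54 dB

Convert to linear (a loss of L dB is a gain of −L dB): F_i = 10^(NF_i/10), G_i = 10^(G_i,dB/10)
  Stage 1: F_1 = 10^(2.10/10) = 1.622, G_1 = 10^(16.1/10) = 40.74
  Stage 2: F_2 = 10^(6.50/10) = 4.467, G_2 = 10^(−4.24/10) = 0.3767
  Stage 3: F_3 = 10^(3.76/10) = 2.377, G_3 = 10^(20.0/10) = 100.0
Friis cascade:
  F = 1.622 + (4.467 − 1)/40.74 + (2.377 − 1)/15.35 = 1.797
NF = 10 log₁₀(1.797) = 2.54 dB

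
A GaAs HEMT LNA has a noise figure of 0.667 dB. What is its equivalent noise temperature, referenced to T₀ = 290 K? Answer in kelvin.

F = 10^(0.667/10) = 1.166
T_e = (F − 1)·T₀ = (1.166 − 1) × 290 = 48.1 K

48.1 K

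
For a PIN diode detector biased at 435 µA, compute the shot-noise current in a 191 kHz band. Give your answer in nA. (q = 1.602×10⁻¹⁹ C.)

I_n = √(2qI·B)
2qI·B = 2 × 1.602×10⁻¹⁹ × 4.35×10⁻⁴ × 1.91×10⁵ = 2.66×10⁻¹⁷ A²
I_n = √(2.66×10⁻¹⁷) = 5.16×10⁻⁹ A = 5.16 nA

5.16 nA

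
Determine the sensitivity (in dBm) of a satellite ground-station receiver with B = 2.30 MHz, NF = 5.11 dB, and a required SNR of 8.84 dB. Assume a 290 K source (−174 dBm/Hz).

−96.4 dBm

Sensitivity = −174 + 10 log₁₀(B) + NF + SNR_min
= −174 + 63.62 + 5.11 + 8.84
= −96.43 dBm → −96.4 dBm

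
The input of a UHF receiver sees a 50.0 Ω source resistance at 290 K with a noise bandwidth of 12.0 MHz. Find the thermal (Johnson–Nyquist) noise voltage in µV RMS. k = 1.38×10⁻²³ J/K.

3.10 µV

V_n = √(4kTRB)
4kTRB = 4 × 1.38×10⁻²³ × 290 × 5.00×10¹ × 1.20×10⁷ = 9.60×10⁻¹² V²
V_n = √(9.60×10⁻¹²) = 3.10×10⁻⁶ V = 3.10 µV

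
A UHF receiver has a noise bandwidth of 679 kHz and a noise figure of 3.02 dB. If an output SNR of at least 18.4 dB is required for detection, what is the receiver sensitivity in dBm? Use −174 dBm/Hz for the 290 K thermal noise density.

−94.3 dBm

Sensitivity = −174 + 10 log₁₀(B) + NF + SNR_min
= −174 + 58.32 + 3.02 + 18.4
= −94.26 dBm → −94.3 dBm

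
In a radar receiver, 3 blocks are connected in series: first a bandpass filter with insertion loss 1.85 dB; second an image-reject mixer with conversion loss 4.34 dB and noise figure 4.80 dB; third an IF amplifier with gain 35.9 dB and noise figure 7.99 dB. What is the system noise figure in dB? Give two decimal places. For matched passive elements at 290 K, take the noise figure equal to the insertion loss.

Convert to linear (a loss of L dB is a gain of −L dB): F_i = 10^(NF_i/10), G_i = 10^(G_i,dB/10)
  Stage 1: F_1 = 10^(1.85/10) = 1.531, G_1 = 10^(−1.85/10) = 0.6531
  Stage 2: F_2 = 10^(4.80/10) = 3.020, G_2 = 10^(−4.34/10) = 0.3681
  Stage 3: F_3 = 10^(7.99/10) = 6.295, G_3 = 10^(35.9/10) = 3890
Friis cascade:
  F = 1.531 + (3.020 − 1)/0.6531 + (6.295 − 1)/0.2404 = 26.65
NF = 10 log₁₀(26.65) = 14.26 dB

14.26 dB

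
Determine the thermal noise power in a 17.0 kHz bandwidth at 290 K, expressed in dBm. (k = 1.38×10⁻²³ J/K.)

P_n = kTB = 1.38×10⁻²³ × 290 × 1.70×10⁴ = 6.80×10⁻¹⁷ W
In dBm: 10 log₁₀(6.80×10⁻¹⁷ / 10⁻³) = −131.7 dBm

−131.7 dBm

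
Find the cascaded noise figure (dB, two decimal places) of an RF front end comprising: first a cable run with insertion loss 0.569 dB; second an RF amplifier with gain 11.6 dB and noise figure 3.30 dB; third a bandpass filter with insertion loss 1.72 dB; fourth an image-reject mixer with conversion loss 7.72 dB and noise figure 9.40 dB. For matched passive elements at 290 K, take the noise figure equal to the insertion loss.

5.29 dB

Convert to linear (a loss of L dB is a gain of −L dB): F_i = 10^(NF_i/10), G_i = 10^(G_i,dB/10)
  Stage 1: F_1 = 10^(0.569/10) = 1.140, G_1 = 10^(−0.569/10) = 0.8772
  Stage 2: F_2 = 10^(3.30/10) = 2.138, G_2 = 10^(11.6/10) = 14.45
  Stage 3: F_3 = 10^(1.72/10) = 1.486, G_3 = 10^(−1.72/10) = 0.6730
  Stage 4: F_4 = 10^(9.40/10) = 8.710, G_4 = 10^(−7.72/10) = 0.1690
Friis cascade:
  F = 1.140 + (2.138 − 1)/0.8772 + (1.486 − 1)/12.68 + (8.710 − 1)/8.533 = 3.379
NF = 10 log₁₀(3.379) = 5.29 dB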